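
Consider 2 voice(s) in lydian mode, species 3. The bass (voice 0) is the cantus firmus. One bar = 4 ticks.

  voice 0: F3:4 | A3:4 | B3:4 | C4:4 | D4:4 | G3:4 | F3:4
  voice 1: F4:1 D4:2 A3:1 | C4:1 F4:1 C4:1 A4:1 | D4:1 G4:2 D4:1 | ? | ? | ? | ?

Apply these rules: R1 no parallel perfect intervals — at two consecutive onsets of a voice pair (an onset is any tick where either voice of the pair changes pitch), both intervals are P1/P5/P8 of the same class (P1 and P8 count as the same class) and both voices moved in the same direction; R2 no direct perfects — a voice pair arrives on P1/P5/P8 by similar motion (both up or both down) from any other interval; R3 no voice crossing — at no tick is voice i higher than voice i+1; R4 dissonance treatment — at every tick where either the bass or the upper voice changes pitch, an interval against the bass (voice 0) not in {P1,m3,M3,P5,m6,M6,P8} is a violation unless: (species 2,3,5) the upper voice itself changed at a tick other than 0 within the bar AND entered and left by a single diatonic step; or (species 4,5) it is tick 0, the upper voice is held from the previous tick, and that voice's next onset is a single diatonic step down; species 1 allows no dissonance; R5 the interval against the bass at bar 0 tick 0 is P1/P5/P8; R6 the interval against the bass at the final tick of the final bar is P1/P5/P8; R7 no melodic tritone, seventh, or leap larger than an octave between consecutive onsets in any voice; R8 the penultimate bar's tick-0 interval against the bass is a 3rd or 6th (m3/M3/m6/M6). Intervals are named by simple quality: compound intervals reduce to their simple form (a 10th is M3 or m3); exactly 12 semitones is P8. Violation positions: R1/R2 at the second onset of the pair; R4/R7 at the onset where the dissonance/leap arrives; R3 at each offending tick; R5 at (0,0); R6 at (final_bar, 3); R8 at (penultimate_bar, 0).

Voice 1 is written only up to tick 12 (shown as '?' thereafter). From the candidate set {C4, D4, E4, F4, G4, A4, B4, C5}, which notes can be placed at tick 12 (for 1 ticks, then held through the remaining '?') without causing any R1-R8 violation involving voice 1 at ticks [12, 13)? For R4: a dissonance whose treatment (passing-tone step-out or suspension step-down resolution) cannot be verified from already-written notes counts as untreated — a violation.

C4: legal
D4: violates R4
E4: legal
F4: violates R4
G4: violates R2
A4: legal
B4: violates R4
C5: violates R2,R7

{A4, C4, E4}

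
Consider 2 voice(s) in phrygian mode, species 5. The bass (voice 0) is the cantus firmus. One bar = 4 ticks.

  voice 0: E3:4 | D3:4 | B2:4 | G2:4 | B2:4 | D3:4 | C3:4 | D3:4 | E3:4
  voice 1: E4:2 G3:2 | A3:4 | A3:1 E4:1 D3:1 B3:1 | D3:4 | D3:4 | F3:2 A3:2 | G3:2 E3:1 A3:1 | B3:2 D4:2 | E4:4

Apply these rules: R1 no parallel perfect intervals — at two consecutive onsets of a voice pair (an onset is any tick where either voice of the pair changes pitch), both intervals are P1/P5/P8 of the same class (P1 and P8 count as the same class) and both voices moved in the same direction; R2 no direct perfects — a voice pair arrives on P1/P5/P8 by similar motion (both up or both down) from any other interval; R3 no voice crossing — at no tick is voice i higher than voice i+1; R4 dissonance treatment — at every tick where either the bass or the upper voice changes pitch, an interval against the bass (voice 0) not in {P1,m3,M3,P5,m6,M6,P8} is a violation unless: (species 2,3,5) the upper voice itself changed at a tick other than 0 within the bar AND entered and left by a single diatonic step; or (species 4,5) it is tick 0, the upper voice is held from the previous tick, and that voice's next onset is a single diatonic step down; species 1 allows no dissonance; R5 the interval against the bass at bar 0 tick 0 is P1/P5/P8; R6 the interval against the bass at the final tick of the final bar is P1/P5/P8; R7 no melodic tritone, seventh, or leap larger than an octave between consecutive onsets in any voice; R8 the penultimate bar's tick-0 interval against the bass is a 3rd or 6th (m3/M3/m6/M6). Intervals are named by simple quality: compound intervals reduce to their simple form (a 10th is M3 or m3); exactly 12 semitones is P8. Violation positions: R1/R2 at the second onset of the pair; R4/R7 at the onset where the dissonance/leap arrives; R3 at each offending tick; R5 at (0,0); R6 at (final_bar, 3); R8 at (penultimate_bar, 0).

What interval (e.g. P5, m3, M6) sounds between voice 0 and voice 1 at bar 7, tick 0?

voice 0=D3 voice 1=B3 -> M6

M6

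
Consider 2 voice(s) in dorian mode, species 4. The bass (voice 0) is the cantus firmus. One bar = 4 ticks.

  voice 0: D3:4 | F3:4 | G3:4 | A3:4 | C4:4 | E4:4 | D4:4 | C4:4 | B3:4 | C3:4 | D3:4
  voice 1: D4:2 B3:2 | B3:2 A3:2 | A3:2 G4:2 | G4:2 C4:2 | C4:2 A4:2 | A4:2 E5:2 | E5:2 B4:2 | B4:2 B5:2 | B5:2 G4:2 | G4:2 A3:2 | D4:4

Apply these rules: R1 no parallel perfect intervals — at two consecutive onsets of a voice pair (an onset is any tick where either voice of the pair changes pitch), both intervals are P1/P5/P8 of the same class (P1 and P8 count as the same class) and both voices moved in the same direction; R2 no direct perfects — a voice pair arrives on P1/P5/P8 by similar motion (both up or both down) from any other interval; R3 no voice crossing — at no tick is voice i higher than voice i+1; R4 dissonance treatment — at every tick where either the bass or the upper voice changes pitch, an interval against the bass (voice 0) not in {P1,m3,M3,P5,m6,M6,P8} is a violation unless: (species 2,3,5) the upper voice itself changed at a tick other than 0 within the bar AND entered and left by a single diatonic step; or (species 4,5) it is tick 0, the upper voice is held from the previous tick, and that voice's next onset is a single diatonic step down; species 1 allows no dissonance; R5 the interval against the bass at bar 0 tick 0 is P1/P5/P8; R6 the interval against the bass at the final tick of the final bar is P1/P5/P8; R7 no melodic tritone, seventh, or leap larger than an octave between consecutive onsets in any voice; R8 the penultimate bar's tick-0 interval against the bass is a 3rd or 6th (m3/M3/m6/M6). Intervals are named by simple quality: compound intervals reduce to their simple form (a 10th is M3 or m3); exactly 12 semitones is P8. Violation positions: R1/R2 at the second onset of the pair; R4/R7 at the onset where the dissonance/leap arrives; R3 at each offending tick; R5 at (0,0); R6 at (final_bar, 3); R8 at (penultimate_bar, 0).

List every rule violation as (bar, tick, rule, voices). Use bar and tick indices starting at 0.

bar 0: v0=D3 v1=D4 downbeat P8
bar 1: v0=F3 v1=B3 downbeat TT
bar 2: v0=G3 v1=A3 downbeat M2
bar 3: v0=A3 v1=G4 downbeat m7
bar 4: v0=C4 v1=C4 downbeat P1
bar 5: v0=E4 v1=A4 downbeat P4
bar 6: v0=D4 v1=E5 downbeat M2
bar 7: v0=C4 v1=B4 downbeat M7
bar 8: v0=B3 v1=B5 downbeat P1
bar 9: v0=C3 v1=G4 downbeat P5
bar 10: v0=D3 v1=D4 downbeat P8
  -> R4 @ bar 2 tick 0 v(0, 1): G3/A3 M2 untreated
  -> R7 @ bar 2 tick 2 v(1,): A3->G4 leap 10st
  -> R4 @ bar 3 tick 0 v(0, 1): A3/G4 m7 untreated
  -> R4 @ bar 5 tick 0 v(0, 1): E4/A4 P4 untreated
  -> R4 @ bar 6 tick 0 v(0, 1): D4/E5 M2 untreated
  -> R4 @ bar 7 tick 0 v(0, 1): C4/B4 M7 untreated
  -> R4 @ bar 7 tick 2 v(0, 1): C4/B5 M7 untreated
  -> R7 @ bar 8 tick 2 v(1,): B5->G4 leap 16st
  -> R7 @ bar 9 tick 0 v(0,): B3->C3 leap 11st
  -> R8 @ bar 9 tick 0 v(0, 1): penult P5 not 3rd/6th
  -> R7 @ bar 9 tick 2 v(1,): G4->A3 leap 10st
  -> R2 @ bar 10 tick 0 v(0, 1): C3/A3 M6 -> D3/D4 P8 similar

(2, 0, R4, (0, 1))
(2, 2, R7, (1,))
(3, 0, R4, (0, 1))
(5, 0, R4, (0, 1))
(6, 0, R4, (0, 1))
(7, 0, R4, (0, 1))
(7, 2, R4, (0, 1))
(8, 2, R7, (1,))
(9, 0, R7, (0,))
(9, 0, R8, (0, 1))
(9, 2, R7, (1,))
(10, 0, R2, (0, 1))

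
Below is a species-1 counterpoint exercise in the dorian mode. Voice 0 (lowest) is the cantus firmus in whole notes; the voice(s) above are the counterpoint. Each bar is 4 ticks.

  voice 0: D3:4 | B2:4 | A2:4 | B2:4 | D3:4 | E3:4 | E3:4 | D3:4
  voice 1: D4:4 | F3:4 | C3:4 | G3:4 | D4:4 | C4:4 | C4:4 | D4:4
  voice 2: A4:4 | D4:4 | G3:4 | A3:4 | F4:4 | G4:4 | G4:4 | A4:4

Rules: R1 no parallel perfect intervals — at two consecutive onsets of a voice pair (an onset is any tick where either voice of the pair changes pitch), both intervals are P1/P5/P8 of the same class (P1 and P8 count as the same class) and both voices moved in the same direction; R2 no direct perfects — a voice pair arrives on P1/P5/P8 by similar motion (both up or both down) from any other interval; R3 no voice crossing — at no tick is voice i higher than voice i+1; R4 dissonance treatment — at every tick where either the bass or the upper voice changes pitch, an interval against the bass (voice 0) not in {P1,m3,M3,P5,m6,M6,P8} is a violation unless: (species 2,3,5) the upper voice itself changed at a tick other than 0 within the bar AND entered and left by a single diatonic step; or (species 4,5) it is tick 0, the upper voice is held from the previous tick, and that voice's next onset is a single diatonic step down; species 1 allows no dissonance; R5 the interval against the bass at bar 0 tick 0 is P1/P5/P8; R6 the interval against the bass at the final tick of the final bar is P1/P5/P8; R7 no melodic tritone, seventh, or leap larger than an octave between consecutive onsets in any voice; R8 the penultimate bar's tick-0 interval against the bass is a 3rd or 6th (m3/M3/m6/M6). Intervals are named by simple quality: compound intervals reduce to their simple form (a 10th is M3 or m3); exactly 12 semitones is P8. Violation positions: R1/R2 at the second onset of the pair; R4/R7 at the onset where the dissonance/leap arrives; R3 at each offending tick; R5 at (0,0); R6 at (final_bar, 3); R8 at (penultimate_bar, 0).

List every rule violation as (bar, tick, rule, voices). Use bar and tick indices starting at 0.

bar 0: v0=D3 v1=D4 v2=A4 downbeat P5
bar 1: v0=B2 v1=F3 v2=D4 downbeat m3
bar 2: v0=A2 v1=C3 v2=G3 downbeat m7
bar 3: v0=B2 v1=G3 v2=A3 downbeat m7
bar 4: v0=D3 v1=D4 v2=F4 downbeat m3
bar 5: v0=E3 v1=C4 v2=G4 downbeat m3
bar 6: v0=E3 v1=C4 v2=G4 downbeat m3
bar 7: v0=D3 v1=D4 v2=A4 downbeat P5
  -> R4 @ bar 1 tick 0 v(0, 1): B2/F3 TT untreated
  -> R2 @ bar 2 tick 0 v(1, 2): F3/D4 M6 -> C3/G3 P5 similar
  -> R4 @ bar 2 tick 0 v(0, 2): A2/G3 m7 untreated
  -> R4 @ bar 3 tick 0 v(0, 2): B2/A3 m7 untreated
  -> R2 @ bar 4 tick 0 v(0, 1): B2/G3 m6 -> D3/D4 P8 similar
  -> R1 @ bar 7 tick 0 v(1, 2): C4/G4 P5 -> D4/A4 P5 similar

(1, 0, R4, (0, 1))
(2, 0, R2, (1, 2))
(2, 0, R4, (0, 2))
(3, 0, R4, (0, 2))
(4, 0, R2, (0, 1))
(7, 0, R1, (1, 2))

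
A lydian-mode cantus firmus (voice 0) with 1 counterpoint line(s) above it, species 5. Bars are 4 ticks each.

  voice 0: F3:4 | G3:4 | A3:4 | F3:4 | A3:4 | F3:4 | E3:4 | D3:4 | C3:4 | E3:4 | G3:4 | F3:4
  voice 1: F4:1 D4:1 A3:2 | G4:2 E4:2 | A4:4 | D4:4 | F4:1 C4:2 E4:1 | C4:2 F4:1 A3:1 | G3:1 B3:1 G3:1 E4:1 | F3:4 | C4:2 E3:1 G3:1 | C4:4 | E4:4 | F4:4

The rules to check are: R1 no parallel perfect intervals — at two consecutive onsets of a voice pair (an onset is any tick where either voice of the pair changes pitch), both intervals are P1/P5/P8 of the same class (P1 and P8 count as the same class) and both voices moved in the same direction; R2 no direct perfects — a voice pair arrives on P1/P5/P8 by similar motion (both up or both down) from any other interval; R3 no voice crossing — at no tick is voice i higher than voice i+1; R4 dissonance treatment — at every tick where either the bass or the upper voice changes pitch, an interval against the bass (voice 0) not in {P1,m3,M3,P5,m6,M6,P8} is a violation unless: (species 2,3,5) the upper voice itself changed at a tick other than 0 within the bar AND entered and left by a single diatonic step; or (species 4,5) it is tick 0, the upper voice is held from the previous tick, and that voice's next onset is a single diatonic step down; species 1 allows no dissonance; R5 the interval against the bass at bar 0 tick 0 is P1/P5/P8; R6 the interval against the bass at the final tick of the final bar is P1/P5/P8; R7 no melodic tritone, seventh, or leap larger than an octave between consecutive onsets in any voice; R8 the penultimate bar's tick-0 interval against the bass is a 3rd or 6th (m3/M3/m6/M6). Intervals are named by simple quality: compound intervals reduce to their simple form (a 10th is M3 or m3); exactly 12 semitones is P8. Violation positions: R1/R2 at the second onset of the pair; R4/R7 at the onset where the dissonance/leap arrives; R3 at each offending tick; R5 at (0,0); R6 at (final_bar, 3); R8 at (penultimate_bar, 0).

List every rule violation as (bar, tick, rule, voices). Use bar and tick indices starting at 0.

bar 0: v0=F3 v1=F4 downbeat P8
bar 1: v0=G3 v1=G4 downbeat P8
bar 2: v0=A3 v1=A4 downbeat P8
bar 3: v0=F3 v1=D4 downbeat M6
bar 4: v0=A3 v1=F4 downbeat m6
bar 5: v0=F3 v1=C4 downbeat P5
bar 6: v0=E3 v1=G3 downbeat m3
bar 7: v0=D3 v1=F3 downbeat m3
bar 8: v0=C3 v1=C4 downbeat P8
bar 9: v0=E3 v1=C4 downbeat m6
bar 10: v0=G3 v1=E4 downbeat M6
bar 11: v0=F3 v1=F4 downbeat P8
  -> R2 @ bar 1 tick 0 v(0, 1): F3/A3 M3 -> G3/G4 P8 similar
  -> R7 @ bar 1 tick 0 v(1,): A3->G4 leap 10st
  -> R2 @ bar 2 tick 0 v(0, 1): G3/E4 M6 -> A3/A4 P8 similar
  -> R1 @ bar 5 tick 0 v(0, 1): A3/E4 P5 -> F3/C4 P5 similar
  -> R7 @ bar 7 tick 0 v(1,): E4->F3 leap 11st

(1, 0, R2, (0, 1))
(1, 0, R7, (1,))
(2, 0, R2, (0, 1))
(5, 0, R1, (0, 1))
(7, 0, R7, (1,))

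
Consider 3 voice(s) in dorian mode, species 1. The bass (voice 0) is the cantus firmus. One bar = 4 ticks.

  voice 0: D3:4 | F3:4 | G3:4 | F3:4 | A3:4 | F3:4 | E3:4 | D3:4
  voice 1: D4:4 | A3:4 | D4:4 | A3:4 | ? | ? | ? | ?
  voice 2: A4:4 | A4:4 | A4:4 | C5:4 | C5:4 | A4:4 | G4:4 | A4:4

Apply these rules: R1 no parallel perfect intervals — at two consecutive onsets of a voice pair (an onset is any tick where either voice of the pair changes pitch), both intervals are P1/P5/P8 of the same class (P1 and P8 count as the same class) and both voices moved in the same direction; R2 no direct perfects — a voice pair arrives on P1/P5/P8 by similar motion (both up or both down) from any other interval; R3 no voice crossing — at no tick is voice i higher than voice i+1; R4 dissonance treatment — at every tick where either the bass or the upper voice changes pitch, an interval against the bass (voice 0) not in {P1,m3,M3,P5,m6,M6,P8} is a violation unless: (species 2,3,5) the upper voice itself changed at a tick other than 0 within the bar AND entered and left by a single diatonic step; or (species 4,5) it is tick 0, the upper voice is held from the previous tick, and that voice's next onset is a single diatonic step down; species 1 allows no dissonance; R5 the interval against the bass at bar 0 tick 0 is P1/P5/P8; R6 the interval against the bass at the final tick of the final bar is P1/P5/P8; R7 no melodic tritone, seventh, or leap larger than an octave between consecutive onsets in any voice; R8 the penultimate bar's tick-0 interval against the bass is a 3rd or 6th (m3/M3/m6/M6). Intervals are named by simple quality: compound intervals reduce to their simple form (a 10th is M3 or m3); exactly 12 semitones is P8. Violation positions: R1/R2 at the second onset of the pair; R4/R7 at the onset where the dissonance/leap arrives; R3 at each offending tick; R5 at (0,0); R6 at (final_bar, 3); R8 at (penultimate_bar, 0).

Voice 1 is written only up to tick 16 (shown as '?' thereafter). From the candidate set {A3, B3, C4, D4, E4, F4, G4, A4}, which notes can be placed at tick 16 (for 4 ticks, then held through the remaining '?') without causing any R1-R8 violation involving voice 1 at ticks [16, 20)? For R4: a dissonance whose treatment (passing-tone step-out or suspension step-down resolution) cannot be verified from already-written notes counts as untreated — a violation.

A3: legal
B3: violates R4
C4: legal
D4: violates R4
E4: violates R2
F4: legal
G4: violates R4,R7
A4: violates R2

{A3, C4, F4}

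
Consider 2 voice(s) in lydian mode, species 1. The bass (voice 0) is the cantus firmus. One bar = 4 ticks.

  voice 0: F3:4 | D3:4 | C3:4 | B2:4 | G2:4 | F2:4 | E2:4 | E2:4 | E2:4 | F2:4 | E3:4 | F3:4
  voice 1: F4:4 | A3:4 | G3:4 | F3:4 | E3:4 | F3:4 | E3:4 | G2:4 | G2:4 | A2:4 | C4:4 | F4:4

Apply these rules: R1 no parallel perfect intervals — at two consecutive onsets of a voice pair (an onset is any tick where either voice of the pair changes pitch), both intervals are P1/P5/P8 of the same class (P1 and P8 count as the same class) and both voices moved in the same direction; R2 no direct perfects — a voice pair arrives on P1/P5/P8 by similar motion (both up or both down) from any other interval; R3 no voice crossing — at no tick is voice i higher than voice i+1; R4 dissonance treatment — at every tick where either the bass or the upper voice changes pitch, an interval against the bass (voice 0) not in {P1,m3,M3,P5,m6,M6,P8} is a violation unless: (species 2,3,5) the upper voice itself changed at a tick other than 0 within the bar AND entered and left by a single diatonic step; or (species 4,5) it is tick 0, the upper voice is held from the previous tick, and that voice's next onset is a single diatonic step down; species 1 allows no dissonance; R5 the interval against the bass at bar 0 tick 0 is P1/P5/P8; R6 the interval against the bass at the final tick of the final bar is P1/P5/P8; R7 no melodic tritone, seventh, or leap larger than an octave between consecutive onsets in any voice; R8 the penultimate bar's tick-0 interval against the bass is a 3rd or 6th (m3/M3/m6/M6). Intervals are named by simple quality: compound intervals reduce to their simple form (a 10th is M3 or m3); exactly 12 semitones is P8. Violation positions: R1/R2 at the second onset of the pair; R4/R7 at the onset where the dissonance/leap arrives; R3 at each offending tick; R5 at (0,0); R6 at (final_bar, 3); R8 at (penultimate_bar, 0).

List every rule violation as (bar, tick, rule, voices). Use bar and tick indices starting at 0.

(1, 0, R2, (0, 1))
(2, 0, R1, (0, 1))
(3, 0, R4, (0, 1))
(6, 0, R1, (0, 1))
(10, 0, R7, (0,))
(10, 0, R7, (1,))
(11, 0, R2, (0, 1))

bar 0: v0=F3 v1=F4 downbeat P8
bar 1: v0=D3 v1=A3 downbeat P5
bar 2: v0=C3 v1=G3 downbeat P5
bar 3: v0=B2 v1=F3 downbeat TT
bar 4: v0=G2 v1=E3 downbeat M6
bar 5: v0=F2 v1=F3 downbeat P8
bar 6: v0=E2 v1=E3 downbeat P8
bar 7: v0=E2 v1=G2 downbeat m3
bar 8: v0=E2 v1=G2 downbeat m3
bar 9: v0=F2 v1=A2 downbeat M3
bar 10: v0=E3 v1=C4 downbeat m6
bar 11: v0=F3 v1=F4 downbeat P8
  -> R2 @ bar 1 tick 0 v(0, 1): F3/F4 P8 -> D3/A3 P5 similar
  -> R1 @ bar 2 tick 0 v(0, 1): D3/A3 P5 -> C3/G3 P5 similar
  -> R4 @ bar 3 tick 0 v(0, 1): B2/F3 TT untreated
  -> R1 @ bar 6 tick 0 v(0, 1): F2/F3 P8 -> E2/E3 P8 similar
  -> R7 @ bar 10 tick 0 v(0,): F2->E3 leap 11st
  -> R7 @ bar 10 tick 0 v(1,): A2->C4 leap 15st
  -> R2 @ bar 11 tick 0 v(0, 1): E3/C4 m6 -> F3/F4 P8 similar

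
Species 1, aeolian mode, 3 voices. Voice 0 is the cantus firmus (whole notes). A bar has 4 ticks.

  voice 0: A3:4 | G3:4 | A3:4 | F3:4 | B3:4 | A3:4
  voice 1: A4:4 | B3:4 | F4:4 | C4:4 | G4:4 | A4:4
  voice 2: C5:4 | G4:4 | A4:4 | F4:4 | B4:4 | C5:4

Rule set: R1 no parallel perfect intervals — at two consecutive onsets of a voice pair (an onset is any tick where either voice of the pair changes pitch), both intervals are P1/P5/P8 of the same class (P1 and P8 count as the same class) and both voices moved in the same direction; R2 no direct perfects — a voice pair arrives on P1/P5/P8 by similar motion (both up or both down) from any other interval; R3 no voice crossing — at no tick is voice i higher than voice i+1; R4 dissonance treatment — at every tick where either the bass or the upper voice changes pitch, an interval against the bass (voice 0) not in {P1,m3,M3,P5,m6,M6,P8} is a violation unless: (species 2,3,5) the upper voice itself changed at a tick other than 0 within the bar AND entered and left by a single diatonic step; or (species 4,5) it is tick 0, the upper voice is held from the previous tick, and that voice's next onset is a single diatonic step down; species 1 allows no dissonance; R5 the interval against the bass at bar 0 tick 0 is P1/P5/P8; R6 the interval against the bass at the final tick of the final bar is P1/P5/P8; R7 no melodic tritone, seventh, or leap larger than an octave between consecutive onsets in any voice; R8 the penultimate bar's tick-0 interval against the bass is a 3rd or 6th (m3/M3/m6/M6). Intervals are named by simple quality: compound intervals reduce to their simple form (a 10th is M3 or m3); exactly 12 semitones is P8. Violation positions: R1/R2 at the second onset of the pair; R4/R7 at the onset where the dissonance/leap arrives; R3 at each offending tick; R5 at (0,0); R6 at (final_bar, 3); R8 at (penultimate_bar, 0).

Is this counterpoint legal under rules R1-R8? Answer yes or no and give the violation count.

No (12 violations)

bar 0: v0=A3 v1=A4 v2=C5 (m3)
bar 1: v0=G3 v1=B3 v2=G4 (P8)
bar 2: v0=A3 v1=F4 v2=A4 (P8)
bar 3: v0=F3 v1=C4 v2=F4 (P8)
bar 4: v0=B3 v1=G4 v2=B4 (P8)
bar 5: v0=A3 v1=A4 v2=C5 (m3)
  R5 @ bar0.0: opens on m3
  R2 @ bar1.0: A3/C5 m3 -> G3/G4 P8 similar
  R7 @ bar1.0: A4->B3 leap 10st
  R1 @ bar2.0: G3/G4 P8 -> A3/A4 P8 similar
  R7 @ bar2.0: B3->F4 leap 6st
  R1 @ bar3.0: A3/A4 P8 -> F3/F4 P8 similar
  R2 @ bar3.0: A3/F4 m6 -> F3/C4 P5 similar
  R1 @ bar4.0: F3/F4 P8 -> B3/B4 P8 similar
  R7 @ bar4.0: F3->B3 leap 6st
  R7 @ bar4.0: F4->B4 leap 6st
  R8 @ bar4.0: penult P8 not 3rd/6th
  R6 @ bar5.3: closes on m3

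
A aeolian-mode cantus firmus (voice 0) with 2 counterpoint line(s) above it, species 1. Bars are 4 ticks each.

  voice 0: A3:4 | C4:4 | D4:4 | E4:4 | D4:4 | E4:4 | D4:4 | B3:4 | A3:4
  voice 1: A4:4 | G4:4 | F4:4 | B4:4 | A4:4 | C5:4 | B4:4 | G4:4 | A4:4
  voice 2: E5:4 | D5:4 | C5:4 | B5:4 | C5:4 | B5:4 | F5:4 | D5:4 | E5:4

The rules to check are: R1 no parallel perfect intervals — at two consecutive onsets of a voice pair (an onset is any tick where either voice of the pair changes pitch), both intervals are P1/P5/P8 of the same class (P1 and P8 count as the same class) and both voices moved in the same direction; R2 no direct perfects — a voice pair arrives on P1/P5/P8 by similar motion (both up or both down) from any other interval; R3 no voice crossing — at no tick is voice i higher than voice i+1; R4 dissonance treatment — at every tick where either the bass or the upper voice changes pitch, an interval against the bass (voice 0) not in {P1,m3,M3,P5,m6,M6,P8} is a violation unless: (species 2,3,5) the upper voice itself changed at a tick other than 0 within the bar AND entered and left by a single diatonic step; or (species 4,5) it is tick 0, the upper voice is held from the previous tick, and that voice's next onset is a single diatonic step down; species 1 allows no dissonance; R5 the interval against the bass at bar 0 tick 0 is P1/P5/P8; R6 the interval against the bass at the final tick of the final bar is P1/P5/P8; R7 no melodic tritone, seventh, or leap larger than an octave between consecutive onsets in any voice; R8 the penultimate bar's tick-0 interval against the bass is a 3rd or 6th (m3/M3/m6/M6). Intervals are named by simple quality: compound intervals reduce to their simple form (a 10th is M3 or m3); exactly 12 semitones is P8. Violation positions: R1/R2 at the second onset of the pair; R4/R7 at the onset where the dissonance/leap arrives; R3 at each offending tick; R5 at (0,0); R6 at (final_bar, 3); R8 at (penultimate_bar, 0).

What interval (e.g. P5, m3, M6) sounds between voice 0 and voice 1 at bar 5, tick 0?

voice 0=E4 voice 1=C5 -> m6

m6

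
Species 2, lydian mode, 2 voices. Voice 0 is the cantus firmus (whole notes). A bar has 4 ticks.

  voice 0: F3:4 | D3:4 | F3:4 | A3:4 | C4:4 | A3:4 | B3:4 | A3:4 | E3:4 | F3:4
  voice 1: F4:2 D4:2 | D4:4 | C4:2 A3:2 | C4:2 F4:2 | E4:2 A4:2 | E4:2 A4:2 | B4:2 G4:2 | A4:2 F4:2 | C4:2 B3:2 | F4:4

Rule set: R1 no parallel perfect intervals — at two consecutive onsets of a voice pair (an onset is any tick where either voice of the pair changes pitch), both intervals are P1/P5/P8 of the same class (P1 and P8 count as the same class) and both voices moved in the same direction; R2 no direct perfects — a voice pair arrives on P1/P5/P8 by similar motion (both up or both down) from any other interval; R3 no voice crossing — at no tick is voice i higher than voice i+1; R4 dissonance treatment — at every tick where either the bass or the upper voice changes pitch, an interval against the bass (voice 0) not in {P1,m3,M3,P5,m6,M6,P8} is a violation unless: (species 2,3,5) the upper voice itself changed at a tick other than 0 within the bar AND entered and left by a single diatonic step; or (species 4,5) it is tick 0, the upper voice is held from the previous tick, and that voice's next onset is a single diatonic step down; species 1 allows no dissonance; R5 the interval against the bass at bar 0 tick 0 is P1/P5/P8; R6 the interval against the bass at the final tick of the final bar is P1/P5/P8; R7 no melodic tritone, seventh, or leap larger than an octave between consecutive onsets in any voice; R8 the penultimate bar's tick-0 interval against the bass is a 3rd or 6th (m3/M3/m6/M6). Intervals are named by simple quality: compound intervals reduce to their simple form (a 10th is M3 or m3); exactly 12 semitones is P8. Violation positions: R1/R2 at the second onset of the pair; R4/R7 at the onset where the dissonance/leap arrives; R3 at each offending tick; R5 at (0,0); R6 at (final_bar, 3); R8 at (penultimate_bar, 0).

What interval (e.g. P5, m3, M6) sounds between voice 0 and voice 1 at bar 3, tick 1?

voice 0=A3 voice 1=C4 -> m3

m3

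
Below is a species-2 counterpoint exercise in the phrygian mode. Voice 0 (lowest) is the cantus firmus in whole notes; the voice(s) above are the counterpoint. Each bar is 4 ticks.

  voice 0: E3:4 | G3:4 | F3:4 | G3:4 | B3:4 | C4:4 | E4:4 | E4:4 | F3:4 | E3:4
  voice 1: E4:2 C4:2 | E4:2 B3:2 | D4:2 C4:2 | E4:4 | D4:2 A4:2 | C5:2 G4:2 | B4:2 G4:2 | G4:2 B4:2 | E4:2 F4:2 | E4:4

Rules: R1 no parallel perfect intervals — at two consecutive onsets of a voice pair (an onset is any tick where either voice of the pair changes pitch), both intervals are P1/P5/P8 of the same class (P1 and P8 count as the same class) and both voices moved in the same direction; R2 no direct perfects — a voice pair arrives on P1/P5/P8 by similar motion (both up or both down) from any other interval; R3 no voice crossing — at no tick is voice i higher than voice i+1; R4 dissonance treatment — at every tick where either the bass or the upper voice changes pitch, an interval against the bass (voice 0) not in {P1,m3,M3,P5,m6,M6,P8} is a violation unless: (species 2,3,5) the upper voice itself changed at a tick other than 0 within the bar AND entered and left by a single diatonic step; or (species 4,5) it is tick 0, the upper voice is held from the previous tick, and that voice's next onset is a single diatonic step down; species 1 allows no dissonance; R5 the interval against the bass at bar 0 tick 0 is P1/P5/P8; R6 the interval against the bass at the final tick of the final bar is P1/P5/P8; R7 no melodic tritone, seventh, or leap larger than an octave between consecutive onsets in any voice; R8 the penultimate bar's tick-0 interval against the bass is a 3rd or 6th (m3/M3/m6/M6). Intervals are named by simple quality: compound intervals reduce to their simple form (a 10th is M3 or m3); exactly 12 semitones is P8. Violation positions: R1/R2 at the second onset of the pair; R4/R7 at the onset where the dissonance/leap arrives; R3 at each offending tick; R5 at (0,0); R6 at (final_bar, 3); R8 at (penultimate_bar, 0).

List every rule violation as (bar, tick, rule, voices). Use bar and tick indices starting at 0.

bar 0: v0=E3 v1=E4 downbeat P8
bar 1: v0=G3 v1=E4 downbeat M6
bar 2: v0=F3 v1=D4 downbeat M6
bar 3: v0=G3 v1=E4 downbeat M6
bar 4: v0=B3 v1=D4 downbeat m3
bar 5: v0=C4 v1=C5 downbeat P8
bar 6: v0=E4 v1=B4 downbeat P5
bar 7: v0=E4 v1=G4 downbeat m3
bar 8: v0=F3 v1=E4 downbeat M7
bar 9: v0=E3 v1=E4 downbeat P8
  -> R4 @ bar 4 tick 2 v(0, 1): B3/A4 m7 untreated
  -> R2 @ bar 5 tick 0 v(0, 1): B3/A4 m7 -> C4/C5 P8 similar
  -> R1 @ bar 6 tick 0 v(0, 1): C4/G4 P5 -> E4/B4 P5 similar
  -> R4 @ bar 8 tick 0 v(0, 1): F3/E4 M7 untreated
  -> R7 @ bar 8 tick 0 v(0,): E4->F3 leap 11st
  -> R8 @ bar 8 tick 0 v(0, 1): penult M7 not 3rd/6th
  -> R1 @ bar 9 tick 0 v(0, 1): F3/F4 P8 -> E3/E4 P8 similar

(4, 2, R4, (0, 1))
(5, 0, R2, (0, 1))
(6, 0, R1, (0, 1))
(8, 0, R4, (0, 1))
(8, 0, R7, (0,))
(8, 0, R8, (0, 1))
(9, 0, R1, (0, 1))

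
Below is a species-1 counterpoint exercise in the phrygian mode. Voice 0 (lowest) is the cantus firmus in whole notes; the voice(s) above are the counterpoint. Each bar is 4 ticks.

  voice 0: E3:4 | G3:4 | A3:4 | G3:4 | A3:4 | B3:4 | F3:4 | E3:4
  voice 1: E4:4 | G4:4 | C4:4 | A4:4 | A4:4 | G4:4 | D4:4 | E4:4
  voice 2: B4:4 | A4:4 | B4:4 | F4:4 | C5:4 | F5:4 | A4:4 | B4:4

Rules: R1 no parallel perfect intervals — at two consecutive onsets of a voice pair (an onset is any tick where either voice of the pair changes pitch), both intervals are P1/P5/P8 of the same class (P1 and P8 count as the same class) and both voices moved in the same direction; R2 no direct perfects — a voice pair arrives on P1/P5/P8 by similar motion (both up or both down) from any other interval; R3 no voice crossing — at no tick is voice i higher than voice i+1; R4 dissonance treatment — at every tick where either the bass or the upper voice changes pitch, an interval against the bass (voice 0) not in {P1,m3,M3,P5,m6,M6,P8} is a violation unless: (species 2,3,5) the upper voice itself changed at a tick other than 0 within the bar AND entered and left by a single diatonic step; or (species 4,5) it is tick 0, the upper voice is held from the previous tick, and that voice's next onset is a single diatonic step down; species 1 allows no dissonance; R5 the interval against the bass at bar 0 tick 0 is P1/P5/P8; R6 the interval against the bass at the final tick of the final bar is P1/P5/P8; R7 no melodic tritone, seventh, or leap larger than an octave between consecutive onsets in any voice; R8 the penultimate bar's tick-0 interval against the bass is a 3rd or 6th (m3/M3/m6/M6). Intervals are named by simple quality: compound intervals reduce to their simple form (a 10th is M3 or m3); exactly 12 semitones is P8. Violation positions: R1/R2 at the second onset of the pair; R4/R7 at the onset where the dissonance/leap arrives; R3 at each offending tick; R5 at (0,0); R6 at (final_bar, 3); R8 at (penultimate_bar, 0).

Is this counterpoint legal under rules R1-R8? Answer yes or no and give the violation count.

bar 0: v0=E3 v1=E4 v2=B4 (P5)
bar 1: v0=G3 v1=G4 v2=A4 (M2)
bar 2: v0=A3 v1=C4 v2=B4 (M2)
bar 3: v0=G3 v1=A4 v2=F4 (m7)
bar 4: v0=A3 v1=A4 v2=C5 (m3)
bar 5: v0=B3 v1=G4 v2=F5 (TT)
bar 6: v0=F3 v1=D4 v2=A4 (M3)
bar 7: v0=E3 v1=E4 v2=B4 (P5)
  R1 @ bar1.0: E3/E4 P8 -> G3/G4 P8 similar
  R4 @ bar1.0: G3/A4 M2 untreated
  R4 @ bar2.0: A3/B4 M2 untreated
  R3 @ bar3.0: A4 above F4
  R4 @ bar3.0: G3/A4 M2 untreated
  R4 @ bar3.0: G3/F4 m7 untreated
  R7 @ bar3.0: B4->F4 leap 6st
  R3 @ bar3.1: A4 above F4
  R3 @ bar3.2: A4 above F4
  R3 @ bar3.3: A4 above F4
  R4 @ bar5.0: B3/F5 TT untreated
  R2 @ bar6.0: G4/F5 m7 -> D4/A4 P5 similar
  R7 @ bar6.0: B3->F3 leap 6st
  R1 @ bar7.0: D4/A4 P5 -> E4/B4 P5 similar

No (14 violations)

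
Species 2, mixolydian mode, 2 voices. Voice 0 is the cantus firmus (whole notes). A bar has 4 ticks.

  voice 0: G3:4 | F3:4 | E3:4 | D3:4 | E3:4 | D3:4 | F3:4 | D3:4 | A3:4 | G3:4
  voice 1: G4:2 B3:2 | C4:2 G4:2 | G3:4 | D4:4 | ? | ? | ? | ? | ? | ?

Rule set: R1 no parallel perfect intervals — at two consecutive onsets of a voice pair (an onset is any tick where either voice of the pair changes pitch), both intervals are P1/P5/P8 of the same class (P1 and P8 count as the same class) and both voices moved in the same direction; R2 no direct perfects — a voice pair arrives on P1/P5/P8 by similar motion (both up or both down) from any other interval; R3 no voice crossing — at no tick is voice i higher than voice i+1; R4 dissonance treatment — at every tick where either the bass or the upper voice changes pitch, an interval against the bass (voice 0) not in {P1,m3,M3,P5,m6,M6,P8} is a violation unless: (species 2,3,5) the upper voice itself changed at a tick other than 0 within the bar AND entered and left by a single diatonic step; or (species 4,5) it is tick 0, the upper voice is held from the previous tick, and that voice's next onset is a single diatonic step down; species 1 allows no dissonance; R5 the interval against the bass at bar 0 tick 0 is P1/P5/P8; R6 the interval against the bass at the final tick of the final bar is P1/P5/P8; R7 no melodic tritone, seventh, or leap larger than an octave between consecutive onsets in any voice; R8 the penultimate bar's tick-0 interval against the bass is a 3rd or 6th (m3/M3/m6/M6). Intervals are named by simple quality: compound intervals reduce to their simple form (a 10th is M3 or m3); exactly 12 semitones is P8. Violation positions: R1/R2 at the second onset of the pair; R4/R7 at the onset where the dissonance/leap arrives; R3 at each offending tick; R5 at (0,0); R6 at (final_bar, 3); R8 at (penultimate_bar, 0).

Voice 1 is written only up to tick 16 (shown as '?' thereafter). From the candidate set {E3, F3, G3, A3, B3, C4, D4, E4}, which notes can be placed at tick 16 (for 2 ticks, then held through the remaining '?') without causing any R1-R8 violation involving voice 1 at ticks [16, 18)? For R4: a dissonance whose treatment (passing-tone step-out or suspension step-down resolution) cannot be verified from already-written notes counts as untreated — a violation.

{B3, C4, G3}

E3: violates R7
F3: violates R4
G3: legal
A3: violates R4
B3: legal
C4: legal
D4: violates R4
E4: violates R1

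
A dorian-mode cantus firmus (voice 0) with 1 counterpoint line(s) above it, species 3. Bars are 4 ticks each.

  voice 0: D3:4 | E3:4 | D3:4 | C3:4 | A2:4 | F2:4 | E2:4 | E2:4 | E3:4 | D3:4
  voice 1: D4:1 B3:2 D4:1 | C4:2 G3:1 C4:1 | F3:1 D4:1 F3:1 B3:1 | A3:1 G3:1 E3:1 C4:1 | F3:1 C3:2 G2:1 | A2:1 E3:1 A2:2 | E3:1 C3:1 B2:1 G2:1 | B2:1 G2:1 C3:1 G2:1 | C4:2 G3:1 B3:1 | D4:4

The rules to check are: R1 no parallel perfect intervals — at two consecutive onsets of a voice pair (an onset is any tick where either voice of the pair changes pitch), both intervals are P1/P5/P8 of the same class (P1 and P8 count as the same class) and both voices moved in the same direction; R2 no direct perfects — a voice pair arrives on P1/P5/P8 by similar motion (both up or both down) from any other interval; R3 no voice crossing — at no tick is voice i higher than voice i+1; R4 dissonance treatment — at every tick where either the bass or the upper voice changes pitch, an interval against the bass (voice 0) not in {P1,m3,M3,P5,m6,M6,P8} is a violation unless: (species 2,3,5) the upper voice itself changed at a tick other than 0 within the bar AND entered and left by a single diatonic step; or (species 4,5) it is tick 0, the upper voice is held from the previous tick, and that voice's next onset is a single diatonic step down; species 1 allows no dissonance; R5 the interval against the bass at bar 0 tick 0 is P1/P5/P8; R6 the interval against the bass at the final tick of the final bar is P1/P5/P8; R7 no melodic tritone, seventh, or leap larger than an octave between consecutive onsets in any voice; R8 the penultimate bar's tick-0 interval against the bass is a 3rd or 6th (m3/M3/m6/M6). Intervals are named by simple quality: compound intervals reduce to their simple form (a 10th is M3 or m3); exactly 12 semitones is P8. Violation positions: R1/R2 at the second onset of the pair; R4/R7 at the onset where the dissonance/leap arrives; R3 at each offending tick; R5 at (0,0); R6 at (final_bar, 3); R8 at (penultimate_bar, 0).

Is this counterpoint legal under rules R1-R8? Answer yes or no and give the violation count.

No (5 violations)

bar 0: v0=D3 v1=D4 (P8)
bar 1: v0=E3 v1=C4 (m6)
bar 2: v0=D3 v1=F3 (m3)
bar 3: v0=C3 v1=A3 (M6)
bar 4: v0=A2 v1=F3 (m6)
bar 5: v0=F2 v1=A2 (M3)
bar 6: v0=E2 v1=E3 (P8)
bar 7: v0=E2 v1=B2 (P5)
bar 8: v0=E3 v1=C4 (m6)
bar 9: v0=D3 v1=D4 (P8)
  R7 @ bar2.3: F3->B3 leap 6st
  R3 @ bar4.3: A2 above G2
  R4 @ bar4.3: A2/G2 M2 untreated
  R4 @ bar5.1: F2/E3 M7 untreated
  R7 @ bar8.0: G2->C4 leap 17st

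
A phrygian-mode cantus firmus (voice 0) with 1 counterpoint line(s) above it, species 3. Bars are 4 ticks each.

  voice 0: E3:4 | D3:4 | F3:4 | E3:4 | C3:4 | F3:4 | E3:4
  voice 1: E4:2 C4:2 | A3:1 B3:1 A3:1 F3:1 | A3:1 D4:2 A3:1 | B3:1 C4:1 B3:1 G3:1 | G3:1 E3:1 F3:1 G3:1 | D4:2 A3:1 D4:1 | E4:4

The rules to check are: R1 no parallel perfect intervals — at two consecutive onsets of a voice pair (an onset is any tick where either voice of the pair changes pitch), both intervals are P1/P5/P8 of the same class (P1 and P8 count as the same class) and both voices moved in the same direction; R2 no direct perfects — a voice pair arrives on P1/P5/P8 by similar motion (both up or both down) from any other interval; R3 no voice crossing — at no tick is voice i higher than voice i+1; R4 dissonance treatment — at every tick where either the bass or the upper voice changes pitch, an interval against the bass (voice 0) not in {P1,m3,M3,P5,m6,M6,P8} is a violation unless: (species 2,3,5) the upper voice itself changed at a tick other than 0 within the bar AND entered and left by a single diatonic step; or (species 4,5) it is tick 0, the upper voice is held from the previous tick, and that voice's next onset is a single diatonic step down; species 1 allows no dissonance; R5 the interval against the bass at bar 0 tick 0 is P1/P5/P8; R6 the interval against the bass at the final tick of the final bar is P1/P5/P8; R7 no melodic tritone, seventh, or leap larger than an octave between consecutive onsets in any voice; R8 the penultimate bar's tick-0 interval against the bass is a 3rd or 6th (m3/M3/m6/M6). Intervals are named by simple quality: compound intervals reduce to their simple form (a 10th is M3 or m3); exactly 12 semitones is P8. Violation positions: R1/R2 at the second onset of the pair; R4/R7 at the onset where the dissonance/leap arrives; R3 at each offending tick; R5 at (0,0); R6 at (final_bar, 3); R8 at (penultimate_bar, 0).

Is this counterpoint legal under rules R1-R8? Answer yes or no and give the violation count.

No (1 violations)

bar 0: v0=E3 v1=E4 (P8)
bar 1: v0=D3 v1=A3 (P5)
bar 2: v0=F3 v1=A3 (M3)
bar 3: v0=E3 v1=B3 (P5)
bar 4: v0=C3 v1=G3 (P5)
bar 5: v0=F3 v1=D4 (M6)
bar 6: v0=E3 v1=E4 (P8)
  R2 @ bar1.0: E3/C4 m6 -> D3/A3 P5 similar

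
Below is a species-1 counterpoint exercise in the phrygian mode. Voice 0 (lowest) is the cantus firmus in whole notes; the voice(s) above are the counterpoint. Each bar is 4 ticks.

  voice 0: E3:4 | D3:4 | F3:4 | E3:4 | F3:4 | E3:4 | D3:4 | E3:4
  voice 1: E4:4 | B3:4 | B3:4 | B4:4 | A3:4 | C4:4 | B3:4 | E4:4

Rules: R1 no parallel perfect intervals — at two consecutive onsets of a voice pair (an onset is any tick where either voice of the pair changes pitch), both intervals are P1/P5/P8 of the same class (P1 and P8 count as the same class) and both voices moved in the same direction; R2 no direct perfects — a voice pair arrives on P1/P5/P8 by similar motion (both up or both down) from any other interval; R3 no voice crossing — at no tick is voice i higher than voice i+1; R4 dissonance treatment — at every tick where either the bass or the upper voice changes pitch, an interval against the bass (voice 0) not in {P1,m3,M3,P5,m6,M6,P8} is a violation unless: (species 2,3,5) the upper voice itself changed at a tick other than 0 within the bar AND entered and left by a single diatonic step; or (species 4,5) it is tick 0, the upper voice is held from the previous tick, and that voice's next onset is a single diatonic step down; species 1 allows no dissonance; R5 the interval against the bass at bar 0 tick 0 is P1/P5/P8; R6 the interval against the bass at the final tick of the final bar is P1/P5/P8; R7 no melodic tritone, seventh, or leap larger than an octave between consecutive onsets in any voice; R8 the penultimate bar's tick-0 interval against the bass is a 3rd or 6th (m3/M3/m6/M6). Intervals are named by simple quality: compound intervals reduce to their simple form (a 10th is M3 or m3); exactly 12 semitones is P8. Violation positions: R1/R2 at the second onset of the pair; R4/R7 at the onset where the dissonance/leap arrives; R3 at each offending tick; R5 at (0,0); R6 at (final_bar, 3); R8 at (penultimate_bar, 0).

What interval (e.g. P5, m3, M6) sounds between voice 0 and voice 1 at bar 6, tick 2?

voice 0=D3 voice 1=B3 -> M6

M6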